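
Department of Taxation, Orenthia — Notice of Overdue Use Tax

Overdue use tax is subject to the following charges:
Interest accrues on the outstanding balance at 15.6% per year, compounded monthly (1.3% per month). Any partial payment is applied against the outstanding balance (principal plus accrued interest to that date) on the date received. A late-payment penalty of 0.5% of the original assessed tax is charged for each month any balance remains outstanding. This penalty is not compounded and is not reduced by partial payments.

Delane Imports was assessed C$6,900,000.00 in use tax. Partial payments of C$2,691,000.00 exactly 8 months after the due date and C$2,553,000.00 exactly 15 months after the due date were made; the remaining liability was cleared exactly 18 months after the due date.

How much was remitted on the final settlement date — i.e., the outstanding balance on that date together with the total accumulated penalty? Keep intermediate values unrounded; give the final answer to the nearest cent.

C$3,611,121.02

Balance at month 8: C$6,900,000.0000 × (1 + 0.013)^8 = C$7,651,113.6602…
After C$2,691,000.00 payment: C$7,651,113.6602… − C$2,691,000.00 = C$4,960,113.6602…
Balance at month 15: C$4,960,113.6602… × (1 + 0.013)^7 = C$5,429,473.8517…
After C$2,553,000.00 payment: C$5,429,473.8517… − C$2,553,000.00 = C$2,876,473.8517…
Balance at month 18: C$2,876,473.8517… × (1 + 0.013)^3 = C$2,990,121.0238…
Penalty: 18 × 0.5% × C$6,900,000.00 = C$621,000.00
Final settlement = outstanding balance + penalty = C$2,990,121.0238… + C$621,000.00 = C$3,611,121.02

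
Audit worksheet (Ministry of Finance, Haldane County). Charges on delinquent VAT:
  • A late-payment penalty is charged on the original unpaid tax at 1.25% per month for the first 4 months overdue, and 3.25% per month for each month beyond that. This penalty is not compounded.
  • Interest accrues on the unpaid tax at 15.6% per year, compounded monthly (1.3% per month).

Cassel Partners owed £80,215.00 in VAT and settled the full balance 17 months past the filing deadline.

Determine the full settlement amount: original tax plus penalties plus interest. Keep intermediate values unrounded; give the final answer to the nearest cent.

£137,813.24

Penalty, months 1–4: 4 × 1.25% × £80,215.00 = £4,010.75
Penalty, months 5–17: 13 × 3.25% × £80,215.00 = £33,890.84…
Interest: £80,215.00 × ((1 + 0.013)^17 − 1) = £80,215.00 × 0.2455483… = £19,696.6564…
Total = £80,215.00 + £37,901.5875 + £19,696.6564… = £137,813.24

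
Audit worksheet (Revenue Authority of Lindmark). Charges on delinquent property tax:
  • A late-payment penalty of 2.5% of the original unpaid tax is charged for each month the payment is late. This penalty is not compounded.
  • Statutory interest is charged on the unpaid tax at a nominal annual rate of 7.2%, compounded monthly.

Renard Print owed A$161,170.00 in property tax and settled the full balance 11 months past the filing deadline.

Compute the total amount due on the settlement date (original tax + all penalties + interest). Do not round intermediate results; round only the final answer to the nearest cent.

A$216,453.90

Late-payment penalty: 11 × 2.5% × A$161,170.00 = A$44,321.75
Interest (7.2%/yr ÷ 12 = 0.6%/month): A$161,170.00 × ((1 + 0.006)^11 − 1) = A$10,962.1502…
Total = A$161,170.00 + A$44,321.7500 + A$10,962.1502… = A$216,453.90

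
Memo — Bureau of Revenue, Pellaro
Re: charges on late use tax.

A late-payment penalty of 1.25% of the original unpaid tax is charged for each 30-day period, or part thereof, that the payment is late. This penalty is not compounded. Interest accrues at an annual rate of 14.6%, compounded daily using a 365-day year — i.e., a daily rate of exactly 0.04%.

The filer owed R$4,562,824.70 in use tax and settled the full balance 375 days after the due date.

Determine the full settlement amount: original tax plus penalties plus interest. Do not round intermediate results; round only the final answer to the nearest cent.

Penalty periods: ⌈375/30⌉ = 13; penalty = 13 × 1.25% × R$4,562,824.70 = R$741,459.01…
Interest: R$4,562,824.70 × ((1 + 0.0004)^375 − 1) = R$4,562,824.70 × 0.16179940… = R$738,262.2874…
Total = R$4,562,824.70 + R$741,459.0138… + R$738,262.2874… = R$6,042,546.00

R$6,042,546.00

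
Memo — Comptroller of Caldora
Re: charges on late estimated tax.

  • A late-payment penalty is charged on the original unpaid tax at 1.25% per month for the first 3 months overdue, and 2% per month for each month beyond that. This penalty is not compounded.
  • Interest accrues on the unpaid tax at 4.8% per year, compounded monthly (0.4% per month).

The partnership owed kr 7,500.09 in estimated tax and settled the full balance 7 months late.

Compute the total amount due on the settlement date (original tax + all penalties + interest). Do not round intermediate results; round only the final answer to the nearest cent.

kr 8,593.89

Penalty, months 1–3: 3 × 1.25% × kr 7,500.09 = kr 281.25…
Penalty, months 4–7: 4 × 2% × kr 7,500.09 = kr 600.01…
Interest: kr 7,500.09 × ((1 + 0.004)^7 − 1) = kr 7,500.09 × 0.0283382… = kr 212.5394…
Total = kr 7,500.09 + kr 881.2606… + kr 212.5394… = kr 8,593.89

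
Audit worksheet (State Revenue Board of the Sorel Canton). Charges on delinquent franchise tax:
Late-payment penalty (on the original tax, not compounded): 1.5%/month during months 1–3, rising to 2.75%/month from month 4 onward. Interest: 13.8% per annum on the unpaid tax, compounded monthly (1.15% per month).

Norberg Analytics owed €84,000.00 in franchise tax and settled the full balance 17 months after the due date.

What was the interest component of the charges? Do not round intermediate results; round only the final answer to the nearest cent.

Interest: €84,000.00 × ((1 + 0.0115)^17 − 1) = €84,000.00 × 0.2145631… = €18,023.3000…

€18,023.30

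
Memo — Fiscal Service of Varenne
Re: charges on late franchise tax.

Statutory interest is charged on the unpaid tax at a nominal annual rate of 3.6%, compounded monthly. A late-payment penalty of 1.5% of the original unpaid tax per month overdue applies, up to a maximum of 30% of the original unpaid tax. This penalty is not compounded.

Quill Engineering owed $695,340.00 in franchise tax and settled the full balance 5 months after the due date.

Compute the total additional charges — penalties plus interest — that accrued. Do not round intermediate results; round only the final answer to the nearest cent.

$62,643.37

Penalty: 5 × 1.5% × $695,340.00 = $52,150.50 (below the 30% cap of $208,602.00)
Interest (3.6%/yr ÷ 12 = 0.3%/month): $695,340.00 × ((1 + 0.003)^5 − 1) = $10,492.8686…
Penalties + interest = $52,150.5000 + $10,492.8686… = $62,643.37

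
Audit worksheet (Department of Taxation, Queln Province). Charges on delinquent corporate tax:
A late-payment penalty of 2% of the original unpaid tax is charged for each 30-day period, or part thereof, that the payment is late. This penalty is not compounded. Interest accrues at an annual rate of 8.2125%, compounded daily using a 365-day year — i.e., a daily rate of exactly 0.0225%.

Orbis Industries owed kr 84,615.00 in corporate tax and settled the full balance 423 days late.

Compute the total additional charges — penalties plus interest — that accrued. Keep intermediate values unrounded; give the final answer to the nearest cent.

Penalty periods: ⌈423/30⌉ = 15; penalty = 15 × 2% × kr 84,615.00 = kr 25,384.50
Interest: kr 84,615.00 × ((1 + 0.000225)^423 − 1) = kr 84,615.00 × 0.09983954… = kr 8,447.9225…
Penalties + interest = kr 25,384.5000 + kr 8,447.9225… = kr 33,832.42

kr 33,832.42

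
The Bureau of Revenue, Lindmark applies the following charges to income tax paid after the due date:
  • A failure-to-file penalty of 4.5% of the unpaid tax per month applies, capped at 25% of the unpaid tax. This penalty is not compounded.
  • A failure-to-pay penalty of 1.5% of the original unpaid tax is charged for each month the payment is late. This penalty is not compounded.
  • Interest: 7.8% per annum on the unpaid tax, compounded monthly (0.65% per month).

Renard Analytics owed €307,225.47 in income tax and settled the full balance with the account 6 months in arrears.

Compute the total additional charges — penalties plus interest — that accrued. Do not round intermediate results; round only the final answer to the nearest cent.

Failure-to-file: 6 × 4.5% × €307,225.47 = €82,950.88…, capped at 25% × €307,225.47 = €76,806.37…
Failure-to-pay penalty = 1.5% × €307,225.47 × 6 mo = €27,650.29…
Interest: €307,225.47 × ((1 + 0.0065)^6 − 1) = €307,225.47 × 0.0396393… = €12,178.1932…
Penalties + interest = €104,456.6598 + €12,178.1932… = €116,634.85

€116,634.85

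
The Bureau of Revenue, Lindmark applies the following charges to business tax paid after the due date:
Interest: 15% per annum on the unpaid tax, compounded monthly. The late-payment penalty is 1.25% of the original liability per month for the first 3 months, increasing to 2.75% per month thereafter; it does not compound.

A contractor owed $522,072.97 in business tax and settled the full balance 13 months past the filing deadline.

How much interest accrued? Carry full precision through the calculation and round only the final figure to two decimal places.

Interest (15%/yr ÷ 12 = 1.25%/month): $522,072.97 × ((1 + 0.0125)^13 − 1) = $91,500.5705…

$91,500.57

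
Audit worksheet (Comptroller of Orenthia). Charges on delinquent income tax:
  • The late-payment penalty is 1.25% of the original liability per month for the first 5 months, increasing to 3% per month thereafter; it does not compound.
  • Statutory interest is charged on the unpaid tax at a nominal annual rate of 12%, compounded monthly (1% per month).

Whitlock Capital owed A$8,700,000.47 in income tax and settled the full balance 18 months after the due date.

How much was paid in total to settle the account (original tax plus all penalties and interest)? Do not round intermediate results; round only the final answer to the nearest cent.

Penalty, months 1–5: 5 × 1.25% × A$8,700,000.47 = A$543,750.03…
Penalty, months 6–18: 13 × 3% × A$8,700,000.47 = A$3,393,000.18…
Interest: A$8,700,000.47 × ((1 + 0.01)^18 − 1) = A$8,700,000.47 × 0.1961475… = A$1,706,483.1307…
Total = A$8,700,000.47 + A$3,936,750.2127… + A$1,706,483.1307… = A$14,343,233.81

A$14,343,233.81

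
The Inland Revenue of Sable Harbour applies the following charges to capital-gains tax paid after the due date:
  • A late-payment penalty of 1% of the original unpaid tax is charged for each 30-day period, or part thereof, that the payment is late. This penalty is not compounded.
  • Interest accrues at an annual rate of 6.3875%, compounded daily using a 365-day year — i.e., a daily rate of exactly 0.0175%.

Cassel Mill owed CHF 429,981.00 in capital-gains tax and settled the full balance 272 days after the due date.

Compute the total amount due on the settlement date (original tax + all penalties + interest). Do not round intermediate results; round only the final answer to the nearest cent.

Penalty periods: ⌈272/30⌉ = 10; penalty = 10 × 1% × CHF 429,981.00 = CHF 42,998.10
Interest: CHF 429,981.00 × ((1 + 0.000175)^272 − 1) = CHF 429,981.00 × 0.04874670… = CHF 20,960.1563…
Total = CHF 429,981.00 + CHF 42,998.1000 + CHF 20,960.1563… = CHF 493,939.26

CHF 493,939.26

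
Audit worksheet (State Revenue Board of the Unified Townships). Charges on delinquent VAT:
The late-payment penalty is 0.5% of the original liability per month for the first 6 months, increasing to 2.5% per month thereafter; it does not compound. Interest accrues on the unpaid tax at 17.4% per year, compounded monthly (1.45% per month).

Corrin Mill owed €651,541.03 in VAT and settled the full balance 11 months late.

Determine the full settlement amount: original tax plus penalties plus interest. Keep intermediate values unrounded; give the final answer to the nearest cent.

Penalty, months 1–6: 6 × 0.5% × €651,541.03 = €19,546.23…
Penalty, months 7–11: 5 × 2.5% × €651,541.03 = €81,442.63…
Interest: €651,541.03 × ((1 + 0.0145)^11 − 1) = €651,541.03 × 0.1715817… = €111,792.4923…
Total = €651,541.03 + €100,988.8597… + €111,792.4923… = €864,322.38

€864,322.38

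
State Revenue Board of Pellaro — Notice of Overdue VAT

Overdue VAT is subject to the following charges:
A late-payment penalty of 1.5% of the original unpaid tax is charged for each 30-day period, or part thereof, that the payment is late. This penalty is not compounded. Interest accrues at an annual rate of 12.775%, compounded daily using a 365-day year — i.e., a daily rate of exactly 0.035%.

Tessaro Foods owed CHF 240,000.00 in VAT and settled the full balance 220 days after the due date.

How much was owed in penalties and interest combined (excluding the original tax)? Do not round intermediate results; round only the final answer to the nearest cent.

Penalty periods: ⌈220/30⌉ = 8; penalty = 8 × 1.5% × CHF 240,000.00 = CHF 28,800.00
Interest: CHF 240,000.00 × ((1 + 0.00035)^220 − 1) = CHF 240,000.00 × 0.08002753… = CHF 19,206.6063…
Penalties + interest = CHF 28,800.0000 + CHF 19,206.6063… = CHF 48,006.61

CHF 48,006.61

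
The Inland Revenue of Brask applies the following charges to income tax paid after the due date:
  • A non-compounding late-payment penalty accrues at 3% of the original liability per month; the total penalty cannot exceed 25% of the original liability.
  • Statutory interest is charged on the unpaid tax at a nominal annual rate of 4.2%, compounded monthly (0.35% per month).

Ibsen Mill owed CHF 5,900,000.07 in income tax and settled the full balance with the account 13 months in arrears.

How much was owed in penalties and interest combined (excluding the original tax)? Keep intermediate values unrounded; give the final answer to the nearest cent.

CHF 1,749,160.46

Penalty (uncapped): 13 × 3% × CHF 5,900,000.07 = CHF 2,301,000.03…; cap = 25% × CHF 5,900,000.07 = CHF 1,475,000.02… → penalty = CHF 1,475,000.02…
Interest: CHF 5,900,000.07 × ((1 + 0.0035)^13 − 1) = CHF 5,900,000.07 × 0.0464679… = CHF 274,160.4376…
Penalties + interest = CHF 1,475,000.0175 + CHF 274,160.4376… = CHF 1,749,160.46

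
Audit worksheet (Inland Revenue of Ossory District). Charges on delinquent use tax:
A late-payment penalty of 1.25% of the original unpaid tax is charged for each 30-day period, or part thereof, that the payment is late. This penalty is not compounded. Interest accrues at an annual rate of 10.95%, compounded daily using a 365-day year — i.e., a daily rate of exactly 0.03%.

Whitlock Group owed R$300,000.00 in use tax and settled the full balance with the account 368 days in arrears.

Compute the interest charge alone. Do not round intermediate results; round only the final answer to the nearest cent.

R$35,011.85

Interest: R$300,000.00 × ((1 + 0.0003)^368 − 1) = R$300,000.00 × 0.11670618… = R$35,011.8546…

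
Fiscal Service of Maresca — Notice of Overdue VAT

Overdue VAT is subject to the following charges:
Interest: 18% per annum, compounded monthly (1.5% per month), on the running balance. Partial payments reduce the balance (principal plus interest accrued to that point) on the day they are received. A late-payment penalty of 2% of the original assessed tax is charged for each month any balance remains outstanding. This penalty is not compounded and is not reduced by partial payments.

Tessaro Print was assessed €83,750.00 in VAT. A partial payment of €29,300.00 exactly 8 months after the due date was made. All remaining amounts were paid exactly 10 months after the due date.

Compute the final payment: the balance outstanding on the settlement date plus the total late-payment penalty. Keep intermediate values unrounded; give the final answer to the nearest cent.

€83,759.70

Balance at month 8: €83,750.0000 × (1 + 0.015)^8 = €94,343.7541…
After €29,300.00 payment: €94,343.7541… − €29,300.00 = €65,043.7541…
Balance at month 10: €65,043.7541… × (1 + 0.015)^2 = €67,009.7016…
Penalty: 10 × 2% × €83,750.00 = €16,750.00
Final settlement = outstanding balance + penalty = €67,009.7016… + €16,750.00 = €83,759.70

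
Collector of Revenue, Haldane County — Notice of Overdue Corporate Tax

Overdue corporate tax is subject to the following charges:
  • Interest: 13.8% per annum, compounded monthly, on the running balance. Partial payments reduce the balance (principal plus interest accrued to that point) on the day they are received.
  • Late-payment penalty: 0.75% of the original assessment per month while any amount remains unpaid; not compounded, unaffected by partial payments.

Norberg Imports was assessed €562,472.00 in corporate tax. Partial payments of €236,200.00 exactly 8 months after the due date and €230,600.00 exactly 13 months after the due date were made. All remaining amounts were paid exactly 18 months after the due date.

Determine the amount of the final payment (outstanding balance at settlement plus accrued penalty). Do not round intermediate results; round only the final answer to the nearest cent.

Monthly rate = 13.8% ÷ 12 = 1.15%
Balance at month 8: €562,472.0000 × (1 + 0.0115)^8 = €616,350.8580…
After €236,200.00 payment: €616,350.8580… − €236,200.00 = €380,150.8580…
Balance at month 13: €380,150.8580… × (1 + 0.0115)^5 = €402,518.0968…
After €230,600.00 payment: €402,518.0968… − €230,600.00 = €171,918.0968…
Balance at month 18: €171,918.0968… × (1 + 0.0115)^5 = €182,033.3788…
Penalty: 18 × 0.75% × €562,472.00 = €75,933.72
Final settlement = outstanding balance + penalty = €182,033.3788… + €75,933.72 = €257,967.10

€257,967.10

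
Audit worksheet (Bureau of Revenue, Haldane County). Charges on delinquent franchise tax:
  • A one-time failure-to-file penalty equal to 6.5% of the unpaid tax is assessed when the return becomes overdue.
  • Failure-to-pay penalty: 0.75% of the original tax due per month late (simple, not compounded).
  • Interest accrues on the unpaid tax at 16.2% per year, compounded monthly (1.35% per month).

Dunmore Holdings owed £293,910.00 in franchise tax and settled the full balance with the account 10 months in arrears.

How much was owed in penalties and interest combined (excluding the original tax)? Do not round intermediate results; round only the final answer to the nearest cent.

£83,324.54

Failure-to-file penalty: 6.5% × £293,910.00 = £19,104.15
Failure-to-pay penalty = 0.75% × £293,910.00 × 10 mo = £22,043.25
Interest: £293,910.00 × ((1 + 0.0135)^10 − 1) = £293,910.00 × 0.1435036… = £42,177.1385…
Penalties + interest = £41,147.4000 + £42,177.1385… = £83,324.54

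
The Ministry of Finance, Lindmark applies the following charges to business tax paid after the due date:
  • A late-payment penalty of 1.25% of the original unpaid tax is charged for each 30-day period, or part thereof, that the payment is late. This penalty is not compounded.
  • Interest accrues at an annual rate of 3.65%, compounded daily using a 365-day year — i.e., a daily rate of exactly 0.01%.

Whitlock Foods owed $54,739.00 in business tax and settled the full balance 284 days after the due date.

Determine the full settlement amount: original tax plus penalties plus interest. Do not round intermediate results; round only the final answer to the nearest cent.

$63,158.17

Penalty periods: ⌈284/30⌉ = 10; penalty = 10 × 1.25% × $54,739.00 = $6,842.38…
Interest: $54,739.00 × ((1 + 0.0001)^284 − 1) = $54,739.00 × 0.02880566… = $1,576.7933…
Total = $54,739.00 + $6,842.3750 + $1,576.7933… = $63,158.17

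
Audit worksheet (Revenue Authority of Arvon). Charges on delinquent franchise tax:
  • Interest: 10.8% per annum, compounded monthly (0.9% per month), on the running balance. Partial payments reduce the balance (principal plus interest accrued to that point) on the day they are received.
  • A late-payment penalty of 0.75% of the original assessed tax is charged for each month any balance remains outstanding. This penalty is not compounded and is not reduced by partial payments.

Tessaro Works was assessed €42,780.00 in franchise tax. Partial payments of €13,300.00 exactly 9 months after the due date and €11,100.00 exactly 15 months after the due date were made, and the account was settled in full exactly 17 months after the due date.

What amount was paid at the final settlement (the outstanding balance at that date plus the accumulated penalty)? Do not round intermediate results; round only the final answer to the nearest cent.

Balance at month 9: €42,780.0000 × (1 + 0.009)^9 = €46,372.5818…
After €13,300.00 payment: €46,372.5818… − €13,300.00 = €33,072.5818…
Balance at month 15: €33,072.5818… × (1 + 0.009)^6 = €34,899.1699…
After €11,100.00 payment: €34,899.1699… − €11,100.00 = €23,799.1699…
Balance at month 17: €23,799.1699… × (1 + 0.009)^2 = €24,229.4827…
Penalty: 17 × 0.75% × €42,780.00 = €5,454.45
Final settlement = outstanding balance + penalty = €24,229.4827… + €5,454.45 = €29,683.93

€29,683.93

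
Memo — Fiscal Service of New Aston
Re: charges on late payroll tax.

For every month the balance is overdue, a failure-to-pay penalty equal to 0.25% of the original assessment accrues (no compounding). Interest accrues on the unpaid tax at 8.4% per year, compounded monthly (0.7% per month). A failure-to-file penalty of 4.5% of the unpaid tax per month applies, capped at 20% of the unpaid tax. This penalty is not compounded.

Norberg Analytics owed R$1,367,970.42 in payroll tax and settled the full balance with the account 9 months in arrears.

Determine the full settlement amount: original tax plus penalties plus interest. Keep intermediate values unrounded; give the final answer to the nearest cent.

Failure-to-file: 9 × 4.5% × R$1,367,970.42 = R$554,028.02…, capped at 20% × R$1,367,970.42 = R$273,594.08…
Failure-to-pay penalty = 0.25% × R$1,367,970.42 × 9 mo = R$30,779.33…
Interest: R$1,367,970.42 × ((1 + 0.007)^9 − 1) = R$1,367,970.42 × 0.0647931… = R$88,635.0670…
Total = R$1,367,970.42 + R$304,373.4185… + R$88,635.0670… = R$1,760,978.91

R$1,760,978.91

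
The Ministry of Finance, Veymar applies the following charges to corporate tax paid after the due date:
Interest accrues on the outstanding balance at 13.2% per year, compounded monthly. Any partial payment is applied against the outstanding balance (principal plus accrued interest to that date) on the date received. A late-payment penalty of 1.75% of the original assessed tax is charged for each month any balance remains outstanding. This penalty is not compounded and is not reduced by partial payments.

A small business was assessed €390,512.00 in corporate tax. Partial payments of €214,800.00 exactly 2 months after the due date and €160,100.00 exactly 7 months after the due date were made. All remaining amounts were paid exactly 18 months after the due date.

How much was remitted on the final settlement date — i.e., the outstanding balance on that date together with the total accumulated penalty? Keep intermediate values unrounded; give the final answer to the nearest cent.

Monthly rate = 13.2% ÷ 12 = 1.1%
Balance at month 2: €390,512.0000 × (1 + 0.011)^2 = €399,150.5160…
After €214,800.00 payment: €399,150.5160… − €214,800.00 = €184,350.5160…
Balance at month 7: €184,350.5160… × (1 + 0.011)^5 = €194,715.3257…
After €160,100.00 payment: €194,715.3257… − €160,100.00 = €34,615.3257…
Balance at month 18: €34,615.3257… × (1 + 0.011)^11 = €39,041.9170…
Penalty: 18 × 1.75% × €390,512.00 = €123,011.28
Final settlement = outstanding balance + penalty = €39,041.9170… + €123,011.28 = €162,053.20

€162,053.20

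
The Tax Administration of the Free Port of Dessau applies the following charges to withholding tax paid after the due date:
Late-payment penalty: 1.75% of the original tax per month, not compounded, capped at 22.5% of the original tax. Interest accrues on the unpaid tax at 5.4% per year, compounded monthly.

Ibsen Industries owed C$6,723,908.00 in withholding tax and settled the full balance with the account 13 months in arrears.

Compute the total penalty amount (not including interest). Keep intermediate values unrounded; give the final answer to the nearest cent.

Penalty (uncapped): 13 × 1.75% × C$6,723,908.00 = C$1,529,689.07; cap = 22.5% × C$6,723,908.00 = C$1,512,879.30 → penalty = C$1,512,879.30

C$1,512,879.30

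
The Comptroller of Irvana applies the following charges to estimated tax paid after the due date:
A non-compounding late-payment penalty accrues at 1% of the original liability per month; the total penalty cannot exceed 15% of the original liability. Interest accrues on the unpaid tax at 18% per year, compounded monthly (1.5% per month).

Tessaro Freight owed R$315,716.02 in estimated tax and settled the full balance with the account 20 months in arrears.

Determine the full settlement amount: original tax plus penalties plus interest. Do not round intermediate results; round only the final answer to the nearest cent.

Penalty (uncapped): 20 × 1% × R$315,716.02 = R$63,143.20…; cap = 15% × R$315,716.02 = R$47,357.40… → penalty = R$47,357.40…
Interest: R$315,716.02 × ((1 + 0.015)^20 − 1) = R$315,716.02 × 0.3468550… = R$109,507.6822…
Total = R$315,716.02 + R$47,357.4030 + R$109,507.6822… = R$472,581.11

R$472,581.11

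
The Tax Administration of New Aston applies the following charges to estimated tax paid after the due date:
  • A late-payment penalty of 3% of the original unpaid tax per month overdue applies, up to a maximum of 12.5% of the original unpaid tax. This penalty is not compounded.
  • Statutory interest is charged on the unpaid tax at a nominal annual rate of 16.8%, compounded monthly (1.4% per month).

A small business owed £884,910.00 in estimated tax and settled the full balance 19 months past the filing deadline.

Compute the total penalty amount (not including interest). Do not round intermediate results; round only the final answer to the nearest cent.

Penalty (uncapped): 19 × 3% × £884,910.00 = £504,398.70; cap = 12.5% × £884,910.00 = £110,613.75 → penalty = £110,613.75

£110,613.75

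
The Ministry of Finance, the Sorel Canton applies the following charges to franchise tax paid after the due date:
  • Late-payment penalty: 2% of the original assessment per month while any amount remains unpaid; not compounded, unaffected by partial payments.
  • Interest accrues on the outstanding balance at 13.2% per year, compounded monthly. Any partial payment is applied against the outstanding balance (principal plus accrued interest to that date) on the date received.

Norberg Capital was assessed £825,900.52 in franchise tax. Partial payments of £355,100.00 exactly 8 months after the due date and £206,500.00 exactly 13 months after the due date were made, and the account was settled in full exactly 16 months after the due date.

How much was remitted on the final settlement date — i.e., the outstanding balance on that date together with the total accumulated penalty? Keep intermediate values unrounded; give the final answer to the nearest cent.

£647,209.00

Monthly rate = 13.2% ÷ 12 = 1.1%
Balance at month 8: £825,900.5200 × (1 + 0.011)^8 = £901,440.3300…
After £355,100.00 payment: £901,440.3300… − £355,100.00 = £546,340.3300…
Balance at month 13: £546,340.3300… × (1 + 0.011)^5 = £577,057.4318…
After £206,500.00 payment: £577,057.4318… − £206,500.00 = £370,557.4318…
Balance at month 16: £370,557.4318… × (1 + 0.011)^3 = £382,920.8326…
Penalty: 16 × 2% × £825,900.52 = £264,288.17…
Final settlement = outstanding balance + penalty = £382,920.8326… + £264,288.17… = £647,209.00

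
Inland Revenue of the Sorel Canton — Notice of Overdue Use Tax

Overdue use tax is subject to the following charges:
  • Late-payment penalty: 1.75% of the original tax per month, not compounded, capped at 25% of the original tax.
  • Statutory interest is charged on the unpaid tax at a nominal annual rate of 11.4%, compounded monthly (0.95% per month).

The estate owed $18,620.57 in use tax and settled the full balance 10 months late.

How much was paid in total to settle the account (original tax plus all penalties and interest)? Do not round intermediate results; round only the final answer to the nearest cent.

Penalty: 10 × 1.75% × $18,620.57 = $3,258.60… (below the 25% cap of $4,655.14…)
Interest: $18,620.57 × ((1 + 0.0095)^10 − 1) = $18,620.57 × 0.0991659… = $1,846.5249…
Total = $18,620.57 + $3,258.5998… + $1,846.5249… = $23,725.69

$23,725.69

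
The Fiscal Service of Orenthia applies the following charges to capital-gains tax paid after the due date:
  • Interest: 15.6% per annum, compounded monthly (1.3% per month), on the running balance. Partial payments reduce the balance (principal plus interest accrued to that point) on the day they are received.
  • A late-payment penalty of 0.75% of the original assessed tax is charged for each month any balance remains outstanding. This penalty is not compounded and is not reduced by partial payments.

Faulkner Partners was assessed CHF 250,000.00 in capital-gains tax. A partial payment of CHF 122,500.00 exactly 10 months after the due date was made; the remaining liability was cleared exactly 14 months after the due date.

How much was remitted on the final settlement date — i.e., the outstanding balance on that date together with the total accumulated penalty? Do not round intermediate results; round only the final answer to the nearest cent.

Balance at month 10: CHF 250,000.0000 × (1 + 0.013)^10 = CHF 284,468.6831…
After CHF 122,500.00 payment: CHF 284,468.6831… − CHF 122,500.00 = CHF 161,968.6831…
Balance at month 14: CHF 161,968.6831… × (1 + 0.013)^4 = CHF 170,556.7189…
Penalty: 14 × 0.75% × CHF 250,000.00 = CHF 26,250.00
Final settlement = outstanding balance + penalty = CHF 170,556.7189… + CHF 26,250.00 = CHF 196,806.72

CHF 196,806.72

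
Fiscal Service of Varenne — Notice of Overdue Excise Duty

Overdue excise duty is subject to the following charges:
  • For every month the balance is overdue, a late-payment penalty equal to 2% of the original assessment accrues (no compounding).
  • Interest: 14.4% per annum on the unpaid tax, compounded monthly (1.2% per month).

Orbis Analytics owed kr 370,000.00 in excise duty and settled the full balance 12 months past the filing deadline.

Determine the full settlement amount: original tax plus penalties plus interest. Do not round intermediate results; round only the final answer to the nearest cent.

kr 515,741.01

Late-payment penalty: 12 × 2% × kr 370,000.00 = kr 88,800.00
Interest: kr 370,000.00 × ((1 + 0.012)^12 − 1) = kr 370,000.00 × 0.1538946… = kr 56,941.0109…
Total = kr 370,000.00 + kr 88,800.0000 + kr 56,941.0109… = kr 515,741.01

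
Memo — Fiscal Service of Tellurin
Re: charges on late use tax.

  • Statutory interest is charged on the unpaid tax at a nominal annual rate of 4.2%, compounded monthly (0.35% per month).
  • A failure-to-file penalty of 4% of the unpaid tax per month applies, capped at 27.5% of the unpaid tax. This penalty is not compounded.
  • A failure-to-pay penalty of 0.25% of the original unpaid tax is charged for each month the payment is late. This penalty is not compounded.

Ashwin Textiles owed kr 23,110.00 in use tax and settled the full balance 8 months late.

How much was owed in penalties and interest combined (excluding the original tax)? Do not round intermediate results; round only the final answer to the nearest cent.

Failure-to-file: 8 × 4% × kr 23,110.00 = kr 7,395.20, capped at 27.5% × kr 23,110.00 = kr 6,355.25
Failure-to-pay penalty = 0.25% × kr 23,110.00 × 8 mo = kr 462.20
Interest: kr 23,110.00 × ((1 + 0.0035)^8 − 1) = kr 23,110.00 × 0.0283454… = kr 655.0625…
Penalties + interest = kr 6,817.4500 + kr 655.0625… = kr 7,472.51

kr 7,472.51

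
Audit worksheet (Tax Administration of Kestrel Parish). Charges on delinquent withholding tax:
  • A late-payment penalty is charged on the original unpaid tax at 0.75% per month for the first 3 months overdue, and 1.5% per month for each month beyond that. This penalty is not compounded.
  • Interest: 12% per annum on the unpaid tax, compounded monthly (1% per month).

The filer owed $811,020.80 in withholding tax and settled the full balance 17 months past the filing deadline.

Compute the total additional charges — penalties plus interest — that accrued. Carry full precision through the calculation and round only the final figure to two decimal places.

Penalty, months 1–3: 3 × 0.75% × $811,020.80 = $18,247.97…
Penalty, months 4–17: 14 × 1.5% × $811,020.80 = $170,314.37…
Interest: $811,020.80 × ((1 + 0.01)^17 − 1) = $811,020.80 × 0.1843044… = $149,474.7274…
Penalties + interest = $188,562.3360 + $149,474.7274… = $338,037.06

$338,037.06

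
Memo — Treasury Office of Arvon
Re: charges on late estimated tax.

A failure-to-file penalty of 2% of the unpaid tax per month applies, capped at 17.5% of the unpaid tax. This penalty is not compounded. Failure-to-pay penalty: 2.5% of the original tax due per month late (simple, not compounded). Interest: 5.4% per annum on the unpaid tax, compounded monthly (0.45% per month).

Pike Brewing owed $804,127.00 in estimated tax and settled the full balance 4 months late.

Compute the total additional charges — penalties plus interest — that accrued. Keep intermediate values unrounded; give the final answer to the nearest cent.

$159,315.14

Failure-to-file: 4 × 2% × $804,127.00 = $64,330.16 (under the 17.5% cap)
Failure-to-pay penalty: 4 × 2.5% × $804,127.00 = $80,412.70
Interest: $804,127.00 × ((1 + 0.0045)^4 − 1) = $804,127.00 × 0.0181219… = $14,572.2809…
Penalties + interest = $144,742.8600 + $14,572.2809… = $159,315.14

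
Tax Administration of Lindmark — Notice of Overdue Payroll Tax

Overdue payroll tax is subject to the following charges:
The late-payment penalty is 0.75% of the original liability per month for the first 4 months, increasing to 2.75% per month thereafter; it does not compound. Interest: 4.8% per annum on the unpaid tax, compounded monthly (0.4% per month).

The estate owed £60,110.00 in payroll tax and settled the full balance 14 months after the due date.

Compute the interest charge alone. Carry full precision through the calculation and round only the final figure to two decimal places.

Interest: £60,110.00 × ((1 + 0.004)^14 − 1) = £60,110.00 × 0.0574796… = £3,455.0960…

£3,455.10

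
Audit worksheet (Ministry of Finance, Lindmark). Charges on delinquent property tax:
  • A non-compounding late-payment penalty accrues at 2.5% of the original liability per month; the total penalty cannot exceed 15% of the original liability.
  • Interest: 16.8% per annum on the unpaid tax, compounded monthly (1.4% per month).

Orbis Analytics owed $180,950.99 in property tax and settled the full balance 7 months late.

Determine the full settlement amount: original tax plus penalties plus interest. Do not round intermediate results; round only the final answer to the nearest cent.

$226,589.25

Penalty (uncapped): 7 × 2.5% × $180,950.99 = $31,666.42…; cap = 15% × $180,950.99 = $27,142.65… → penalty = $27,142.65…
Interest: $180,950.99 × ((1 + 0.014)^7 − 1) = $180,950.99 × 0.1022134… = $18,495.6152…
Total = $180,950.99 + $27,142.6485 + $18,495.6152… = $226,589.25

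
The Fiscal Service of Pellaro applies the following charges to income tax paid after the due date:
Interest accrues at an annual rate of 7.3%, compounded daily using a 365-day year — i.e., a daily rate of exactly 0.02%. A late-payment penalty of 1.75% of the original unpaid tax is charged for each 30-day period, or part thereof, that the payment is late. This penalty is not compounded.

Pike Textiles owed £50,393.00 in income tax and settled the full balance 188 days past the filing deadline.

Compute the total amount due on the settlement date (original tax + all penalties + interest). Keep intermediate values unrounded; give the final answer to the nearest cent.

Penalty periods: ⌈188/30⌉ = 7; penalty = 7 × 1.75% × £50,393.00 = £6,173.14…
Interest: £50,393.00 × ((1 + 0.0002)^188 − 1) = £50,393.00 × 0.03831192… = £1,930.6526…
Total = £50,393.00 + £6,173.1425 + £1,930.6526… = £58,496.80

£58,496.80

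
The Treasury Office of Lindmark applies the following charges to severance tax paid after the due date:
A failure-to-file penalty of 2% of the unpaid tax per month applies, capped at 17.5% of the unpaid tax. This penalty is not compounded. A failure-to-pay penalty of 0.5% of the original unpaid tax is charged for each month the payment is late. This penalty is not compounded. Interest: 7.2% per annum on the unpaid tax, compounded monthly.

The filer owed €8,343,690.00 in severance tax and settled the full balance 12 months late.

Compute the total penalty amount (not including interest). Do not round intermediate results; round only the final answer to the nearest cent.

€1,960,767.15

Failure-to-file: 12 × 2% × €8,343,690.00 = €2,002,485.60, capped at 17.5% × €8,343,690.00 = €1,460,145.75
Failure-to-pay penalty: 12 × 0.5% × €8,343,690.00 = €500,621.40
Total penalty = €1,460,145.75 + €500,621.40 = €1,960,767.15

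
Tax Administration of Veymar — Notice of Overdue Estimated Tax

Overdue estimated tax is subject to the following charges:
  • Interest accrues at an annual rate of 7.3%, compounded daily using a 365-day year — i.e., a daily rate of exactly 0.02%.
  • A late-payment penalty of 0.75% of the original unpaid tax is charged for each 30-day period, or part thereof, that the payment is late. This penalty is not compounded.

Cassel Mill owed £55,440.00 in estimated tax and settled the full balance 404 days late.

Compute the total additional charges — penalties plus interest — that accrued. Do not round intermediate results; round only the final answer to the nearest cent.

£10,486.21

Penalty periods: ⌈404/30⌉ = 14; penalty = 14 × 0.75% × £55,440.00 = £5,821.20
Interest: £55,440.00 × ((1 + 0.0002)^404 − 1) = £55,440.00 × 0.08414529… = £4,665.0146…
Penalties + interest = £5,821.2000 + £4,665.0146… = £10,486.21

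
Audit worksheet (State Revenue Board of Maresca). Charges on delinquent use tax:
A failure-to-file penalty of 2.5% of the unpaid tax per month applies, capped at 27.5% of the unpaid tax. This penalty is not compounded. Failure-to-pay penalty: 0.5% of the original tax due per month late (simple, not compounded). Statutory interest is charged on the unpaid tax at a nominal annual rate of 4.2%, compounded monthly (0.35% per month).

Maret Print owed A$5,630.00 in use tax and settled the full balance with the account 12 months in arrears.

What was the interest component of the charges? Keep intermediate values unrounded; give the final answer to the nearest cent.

A$241.07

Interest: A$5,630.00 × ((1 + 0.0035)^12 − 1) = A$5,630.00 × 0.0428180… = A$241.0654…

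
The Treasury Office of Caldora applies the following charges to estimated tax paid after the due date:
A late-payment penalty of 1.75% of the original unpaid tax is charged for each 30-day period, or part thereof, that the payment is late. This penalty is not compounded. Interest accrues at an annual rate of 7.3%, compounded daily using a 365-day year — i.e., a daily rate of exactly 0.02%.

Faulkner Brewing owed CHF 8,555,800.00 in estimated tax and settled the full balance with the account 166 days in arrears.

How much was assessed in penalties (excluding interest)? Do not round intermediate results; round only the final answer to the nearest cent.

CHF 898,359.00

Penalty periods: ⌈166/30⌉ = 6; penalty = 6 × 1.75% × CHF 8,555,800.00 = CHF 898,359.00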